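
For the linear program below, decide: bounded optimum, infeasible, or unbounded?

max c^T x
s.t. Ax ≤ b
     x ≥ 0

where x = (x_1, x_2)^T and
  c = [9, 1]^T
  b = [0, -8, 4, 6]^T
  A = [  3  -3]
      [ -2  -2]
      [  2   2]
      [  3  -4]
One constraint requires 2x_1 + 2x_2 ≤ 4, while the constraint -2x_1 - 2x_2 ≤ -8 is equivalent to 2x_1 + 2x_2 ≥ 8. Together they would need 8 ≤ 2x_1 + 2x_2 ≤ 4, which is impossible since 8 > 4. No point satisfies all constraints.

Infeasible: no point satisfies all constraints simultaneously.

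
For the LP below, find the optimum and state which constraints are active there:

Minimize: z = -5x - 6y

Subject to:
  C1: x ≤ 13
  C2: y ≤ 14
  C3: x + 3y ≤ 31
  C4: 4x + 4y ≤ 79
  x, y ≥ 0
Optimal: x = 13, y = 6
Slack at optimum:
  C1: slack = 0 (binding)
  C2: slack = 8
  C3: slack = 0 (binding)
  C4: slack = 3
  x ≥ 0: x = 13
  y ≥ 0: y = 6
Binding constraints: C1, C3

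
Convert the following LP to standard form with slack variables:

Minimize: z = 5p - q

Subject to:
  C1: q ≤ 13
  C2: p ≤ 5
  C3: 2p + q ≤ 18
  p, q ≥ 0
min z = 5p - q

s.t.
  q + s1 = 13
  p + s2 = 5
  2p + q + s3 = 18
  p, q, s1, s2, s3 ≥ 0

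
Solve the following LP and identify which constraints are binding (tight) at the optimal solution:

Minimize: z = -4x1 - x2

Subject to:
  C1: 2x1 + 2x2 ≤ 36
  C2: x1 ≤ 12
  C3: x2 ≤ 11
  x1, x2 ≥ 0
Optimal: x1 = 12, x2 = 6
Slack at optimum:
  C1: slack = 0 (binding)
  C2: slack = 0 (binding)
  C3: slack = 5
  x1 ≥ 0: x1 = 12
  x2 ≥ 0: x2 = 6
Binding constraints: C1, C2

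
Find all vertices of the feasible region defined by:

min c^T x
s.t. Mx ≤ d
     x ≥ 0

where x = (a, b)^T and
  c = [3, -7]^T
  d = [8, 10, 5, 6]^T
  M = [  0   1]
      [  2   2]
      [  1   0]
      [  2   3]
Each vertex is the intersection of two constraint boundaries that also satisfies all remaining constraints:
  a = 0 and b = 0 → (0, 0)
  2a + 3b = 6 and b = 0 → (3, 0)
  2a + 3b = 6 and a = 0 → (0, 2)

Vertices: (0, 0), (3, 0), (0, 2)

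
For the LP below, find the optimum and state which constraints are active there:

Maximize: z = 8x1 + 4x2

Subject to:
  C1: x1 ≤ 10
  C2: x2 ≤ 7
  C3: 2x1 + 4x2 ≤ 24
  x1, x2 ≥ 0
Optimal: x1 = 10, x2 = 1
Binding: C1, C3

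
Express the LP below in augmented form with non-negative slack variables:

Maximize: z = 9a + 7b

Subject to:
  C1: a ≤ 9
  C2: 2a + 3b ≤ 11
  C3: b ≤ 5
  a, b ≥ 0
max z = 9a + 7b

s.t.
  a + s1 = 9
  2a + 3b + s2 = 11
  b + s3 = 5
  a, b, s1, s2, s3 ≥ 0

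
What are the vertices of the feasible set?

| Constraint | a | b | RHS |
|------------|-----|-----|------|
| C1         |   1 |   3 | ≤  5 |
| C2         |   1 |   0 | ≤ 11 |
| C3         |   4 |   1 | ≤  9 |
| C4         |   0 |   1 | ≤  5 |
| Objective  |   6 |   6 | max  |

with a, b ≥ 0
Each vertex is the intersection of two constraint boundaries that also satisfies all remaining constraints:
  a = 0 and b = 0 → (0, 0)
  4a + b = 9 and b = 0 → (2.25, 0)
  a + 3b = 5 and 4a + b = 9 → (2, 1)
  a + 3b = 5 and a = 0 → (0, 1.667)

Vertices: (0, 0), (2.25, 0), (2, 1), (0, 1.667)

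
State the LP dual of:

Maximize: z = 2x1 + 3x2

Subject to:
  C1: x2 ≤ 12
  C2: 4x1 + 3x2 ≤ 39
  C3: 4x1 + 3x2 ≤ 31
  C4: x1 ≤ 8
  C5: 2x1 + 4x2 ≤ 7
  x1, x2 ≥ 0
Minimize: z = 12y1 + 39y2 + 31y3 + 8y4 + 7y5

Subject to:
  C1: -4y2 - 4y3 - y4 - 2y5 ≤ -2
  C2: -y1 - 3y2 - 3y3 - 4y5 ≤ -3
  y1, y2, y3, y4, y5 ≥ 0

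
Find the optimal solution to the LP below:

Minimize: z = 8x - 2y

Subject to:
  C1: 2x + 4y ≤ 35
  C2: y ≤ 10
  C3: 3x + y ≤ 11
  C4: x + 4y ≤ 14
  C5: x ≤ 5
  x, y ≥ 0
Each vertex is the intersection of two constraint boundaries that also satisfies all remaining constraints:
  x = 0 and y = 0 → (0, 0)
  3x + y = 11 and y = 0 → (3.667, 0)
  3x + y = 11 and x + 4y = 14 → (2.727, 2.818)
  x + 4y = 14 and x = 0 → (0, 3.5)

Evaluating z = 8x - 2y at each vertex:
  (0, 0): z = 0
  (3.667, 0): z = 29.33
  (2.727, 2.818): z = 16.18
  (0, 3.5): z = -7

The minimum is at (0, 3.5) with z = -7.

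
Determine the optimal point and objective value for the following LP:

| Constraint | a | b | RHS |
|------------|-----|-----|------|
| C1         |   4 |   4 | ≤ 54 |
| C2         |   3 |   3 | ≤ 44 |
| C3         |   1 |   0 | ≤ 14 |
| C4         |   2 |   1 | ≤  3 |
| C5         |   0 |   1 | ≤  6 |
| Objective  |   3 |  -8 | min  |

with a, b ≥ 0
Each vertex is the intersection of two constraint boundaries that also satisfies all remaining constraints:
  a = 0 and b = 0 → (0, 0)
  2a + b = 3 and b = 0 → (1.5, 0)
  2a + b = 3 and a = 0 → (0, 3)

Evaluating z = 3a - 8b at each vertex:
  (0, 0): z = 0
  (1.5, 0): z = 4.5
  (0, 3): z = -24

The minimum is at (0, 3) with z = -24.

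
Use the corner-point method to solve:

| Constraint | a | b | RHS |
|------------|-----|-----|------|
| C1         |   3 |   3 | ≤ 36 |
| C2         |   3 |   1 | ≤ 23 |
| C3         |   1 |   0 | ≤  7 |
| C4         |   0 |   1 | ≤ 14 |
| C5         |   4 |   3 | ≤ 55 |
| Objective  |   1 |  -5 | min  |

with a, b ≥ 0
Each vertex is the intersection of two constraint boundaries that also satisfies all remaining constraints:
  a = 0 and b = 0 → (0, 0)
  a = 7 and b = 0 → (7, 0)
  3a + b = 23 and a = 7 → (7, 2)
  3a + 3b = 36 and 3a + b = 23 → (5.5, 6.5)
  3a + 3b = 36 and a = 0 → (0, 12)

Evaluating z = a - 5b at each vertex:
  (0, 0): z = 0
  (7, 0): z = 7
  (7, 2): z = -3
  (5.5, 6.5): z = -27
  (0, 12): z = -60

The minimum is at (0, 12) with z = -60.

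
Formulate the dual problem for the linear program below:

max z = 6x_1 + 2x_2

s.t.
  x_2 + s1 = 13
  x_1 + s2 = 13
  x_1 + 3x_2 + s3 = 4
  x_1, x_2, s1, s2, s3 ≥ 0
Minimize: z = 13y1 + 13y2 + 4y3

Subject to:
  C1: -y2 - y3 ≤ -6
  C2: -y1 - 3y3 ≤ -2
  y1, y2, y3 ≥ 0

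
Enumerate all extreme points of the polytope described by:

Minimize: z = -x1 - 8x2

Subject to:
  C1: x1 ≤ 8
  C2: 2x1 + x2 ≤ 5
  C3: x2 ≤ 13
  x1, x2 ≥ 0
Each vertex is the intersection of two constraint boundaries that also satisfies all remaining constraints:
  x1 = 0 and x2 = 0 → (0, 0)
  2x1 + x2 = 5 and x2 = 0 → (2.5, 0)
  2x1 + x2 = 5 and x1 = 0 → (0, 5)

Vertices: (0, 0), (2.5, 0), (0, 5)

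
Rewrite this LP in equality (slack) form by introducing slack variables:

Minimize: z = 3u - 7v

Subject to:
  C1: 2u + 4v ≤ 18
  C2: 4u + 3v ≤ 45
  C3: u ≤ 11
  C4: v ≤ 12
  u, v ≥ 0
min z = 3u - 7v

s.t.
  2u + 4v + s1 = 18
  4u + 3v + s2 = 45
  u + s3 = 11
  v + s4 = 12
  u, v, s1, s2, s3, s4 ≥ 0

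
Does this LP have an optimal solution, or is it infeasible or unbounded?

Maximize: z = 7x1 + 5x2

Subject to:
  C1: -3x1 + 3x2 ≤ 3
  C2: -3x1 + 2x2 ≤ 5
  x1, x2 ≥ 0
Feasible point: (0, 0) satisfies every constraint, so the LP is feasible.
Direction d = (1, 0): for each constraint row a, a·d ≤ 0 —
  (-3)(1) + (3)(0) = -3 ≤ 0
  (-3)(1) + (2)(0) = -3 ≤ 0
and d ≥ 0, so (0, 0) + t·d stays feasible for every t ≥ 0. Along this ray z = 7x1 + 5x2 changes by 7 per unit t, so z → +∞.

Unbounded: there is a feasible ray along which z → +∞.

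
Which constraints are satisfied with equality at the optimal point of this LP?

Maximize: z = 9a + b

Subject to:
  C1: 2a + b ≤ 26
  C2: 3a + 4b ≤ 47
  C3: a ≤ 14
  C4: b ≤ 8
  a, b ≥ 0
Optimal: a = 13, b = 0
Binding: C1, b ≥ 0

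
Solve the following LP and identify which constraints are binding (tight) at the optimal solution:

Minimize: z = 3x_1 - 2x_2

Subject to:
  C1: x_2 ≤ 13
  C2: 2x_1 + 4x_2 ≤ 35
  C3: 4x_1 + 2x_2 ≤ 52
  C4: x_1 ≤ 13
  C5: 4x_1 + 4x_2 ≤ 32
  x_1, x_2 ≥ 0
Optimal: x_1 = 0, x_2 = 8
Binding: C5, x_1 ≥ 0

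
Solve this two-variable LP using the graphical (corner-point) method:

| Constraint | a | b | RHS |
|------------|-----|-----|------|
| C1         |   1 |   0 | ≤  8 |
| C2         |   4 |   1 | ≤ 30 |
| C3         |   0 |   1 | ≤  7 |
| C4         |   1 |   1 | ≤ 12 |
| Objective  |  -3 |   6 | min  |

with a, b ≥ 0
Each vertex is the intersection of two constraint boundaries that also satisfies all remaining constraints:
  a = 0 and b = 0 → (0, 0)
  4a + b = 30 and b = 0 → (7.5, 0)
  4a + b = 30 and a + b = 12 → (6, 6)
  b = 7 and a + b = 12 → (5, 7)
  b = 7 and a = 0 → (0, 7)

Evaluating z = -3a + 6b at each vertex:
  (0, 0): z = 0
  (7.5, 0): z = -22.5
  (6, 6): z = 18
  (5, 7): z = 27
  (0, 7): z = 42

The minimum is at (7.5, 0) with z = -22.5.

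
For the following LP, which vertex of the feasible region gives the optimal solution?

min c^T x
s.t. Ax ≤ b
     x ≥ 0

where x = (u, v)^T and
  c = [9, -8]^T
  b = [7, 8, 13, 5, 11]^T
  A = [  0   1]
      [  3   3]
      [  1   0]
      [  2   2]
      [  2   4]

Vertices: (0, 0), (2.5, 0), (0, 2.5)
Evaluating z = 9u - 8v at each vertex:
  (0, 0): z = 0
  (2.5, 0): z = 22.5
  (0, 2.5): z = -20

The smallest value is z = -20, attained at (0, 2.5).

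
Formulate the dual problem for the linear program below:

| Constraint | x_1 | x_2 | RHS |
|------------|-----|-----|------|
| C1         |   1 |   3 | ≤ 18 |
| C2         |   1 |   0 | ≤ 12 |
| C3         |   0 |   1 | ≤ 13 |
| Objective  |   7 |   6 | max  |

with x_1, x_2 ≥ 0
Minimize: z = 18y1 + 12y2 + 13y3

Subject to:
  C1: -y1 - y2 ≤ -7
  C2: -3y1 - y3 ≤ -6
  y1, y2, y3 ≥ 0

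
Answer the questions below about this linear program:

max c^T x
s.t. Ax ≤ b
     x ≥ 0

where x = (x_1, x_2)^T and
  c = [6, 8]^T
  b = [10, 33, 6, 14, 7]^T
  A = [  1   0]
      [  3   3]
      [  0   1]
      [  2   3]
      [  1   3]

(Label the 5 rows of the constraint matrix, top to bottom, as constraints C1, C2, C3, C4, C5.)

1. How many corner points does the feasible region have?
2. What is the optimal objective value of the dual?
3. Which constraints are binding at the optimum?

1. 3
2. 42 (by strong duality, equal to the primal optimum)
3. C4, C5, x_2 ≥ 0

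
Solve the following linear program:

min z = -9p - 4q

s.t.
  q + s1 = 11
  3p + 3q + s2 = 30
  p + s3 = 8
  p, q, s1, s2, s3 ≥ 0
Each vertex is the intersection of two constraint boundaries that also satisfies all remaining constraints:
  p = 0 and q = 0 → (0, 0)
  p = 8 and q = 0 → (8, 0)
  3p + 3q = 30 and p = 8 → (8, 2)
  3p + 3q = 30 and p = 0 → (0, 10)

Evaluating z = -9p - 4q at each vertex:
  (0, 0): z = 0
  (8, 0): z = -72
  (8, 2): z = -80
  (0, 10): z = -40

The minimum is at (8, 2) with z = -80.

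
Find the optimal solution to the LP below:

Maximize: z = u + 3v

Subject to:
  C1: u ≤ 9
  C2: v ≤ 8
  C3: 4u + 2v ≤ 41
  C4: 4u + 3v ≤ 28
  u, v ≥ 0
u = 1, v = 8, z = 25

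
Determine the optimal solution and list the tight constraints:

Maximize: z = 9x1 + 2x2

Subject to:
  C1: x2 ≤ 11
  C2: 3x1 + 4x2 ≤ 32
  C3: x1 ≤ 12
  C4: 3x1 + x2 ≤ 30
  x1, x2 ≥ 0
Optimal: x1 = 10, x2 = 0
Binding: C4, x2 ≥ 0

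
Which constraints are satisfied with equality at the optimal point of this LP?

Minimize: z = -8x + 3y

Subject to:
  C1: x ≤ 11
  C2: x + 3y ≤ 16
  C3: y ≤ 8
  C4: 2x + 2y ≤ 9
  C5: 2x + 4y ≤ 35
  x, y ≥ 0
Optimal: x = 4.5, y = 0
Slack at optimum:
  C1: slack = 6.5
  C2: slack = 11.5
  C3: slack = 8
  C4: slack = 0 (binding)
  C5: slack = 26
  x ≥ 0: x = 4.5
  y ≥ 0: y = 0 (binding)
Binding constraints: C4, y ≥ 0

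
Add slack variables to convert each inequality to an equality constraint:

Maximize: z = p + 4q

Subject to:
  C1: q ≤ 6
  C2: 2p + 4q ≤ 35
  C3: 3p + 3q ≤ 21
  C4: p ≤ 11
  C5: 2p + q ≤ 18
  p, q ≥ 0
max z = p + 4q

s.t.
  q + s1 = 6
  2p + 4q + s2 = 35
  3p + 3q + s3 = 21
  p + s4 = 11
  2p + q + s5 = 18
  p, q, s1, s2, s3, s4, s5 ≥ 0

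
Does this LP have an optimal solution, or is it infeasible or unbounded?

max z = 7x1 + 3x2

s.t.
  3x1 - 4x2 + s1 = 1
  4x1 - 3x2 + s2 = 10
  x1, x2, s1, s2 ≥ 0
Feasible point: (0, 0) satisfies every constraint, so the LP is feasible.
Direction d = (0, 1): for each constraint row a, a·d ≤ 0 —
  (3)(0) + (-4)(1) = -4 ≤ 0
  (4)(0) + (-3)(1) = -3 ≤ 0
and d ≥ 0, so (0, 0) + t·d stays feasible for every t ≥ 0. Along this ray z = 7x1 + 3x2 changes by 3 per unit t, so z → +∞.

Unbounded: there is a feasible ray along which z → +∞.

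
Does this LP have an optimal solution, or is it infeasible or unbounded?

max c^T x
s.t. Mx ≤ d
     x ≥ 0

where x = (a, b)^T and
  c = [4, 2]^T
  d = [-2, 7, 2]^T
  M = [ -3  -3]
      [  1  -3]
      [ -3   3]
Feasible point: (1, 0) satisfies every constraint, so the LP is feasible.
Direction d = (1, 1): for each constraint row a, a·d ≤ 0 —
  (-3)(1) + (-3)(1) = -6 ≤ 0
  (1)(1) + (-3)(1) = -2 ≤ 0
  (-3)(1) + (3)(1) = 0 ≤ 0
and d ≥ 0, so (1, 0) + t·d stays feasible for every t ≥ 0. Along this ray z = 4a + 2b changes by 6 per unit t, so z → +∞.

The LP is unbounded; z can be made arbitrarily large.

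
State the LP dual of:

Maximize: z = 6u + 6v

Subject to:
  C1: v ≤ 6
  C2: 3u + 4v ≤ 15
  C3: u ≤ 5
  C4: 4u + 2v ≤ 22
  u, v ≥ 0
Minimize: z = 6y1 + 15y2 + 5y3 + 22y4

Subject to:
  C1: -3y2 - y3 - 4y4 ≤ -6
  C2: -y1 - 4y2 - 2y4 ≤ -6
  y1, y2, y3, y4 ≥ 0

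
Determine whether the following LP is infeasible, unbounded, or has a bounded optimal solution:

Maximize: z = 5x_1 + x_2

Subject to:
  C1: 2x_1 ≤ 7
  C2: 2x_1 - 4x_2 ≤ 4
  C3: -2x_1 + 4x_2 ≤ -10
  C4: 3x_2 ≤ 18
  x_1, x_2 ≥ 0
C2 requires 2x_1 - 4x_2 ≤ 4, while C3 (-2x_1 + 4x_2 ≤ -10) is equivalent to 2x_1 - 4x_2 ≥ 10. Together they would need 10 ≤ 2x_1 - 4x_2 ≤ 4, which is impossible since 10 > 4. No point satisfies all constraints.

Infeasible — the constraint set is empty.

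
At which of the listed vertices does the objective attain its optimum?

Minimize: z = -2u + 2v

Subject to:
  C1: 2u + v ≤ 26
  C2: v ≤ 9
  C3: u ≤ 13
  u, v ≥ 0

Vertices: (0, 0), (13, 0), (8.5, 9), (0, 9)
Evaluating z = -2u + 2v at each vertex:
  (0, 0): z = 0
  (13, 0): z = -26
  (8.5, 9): z = 1
  (0, 9): z = 18

The smallest value is z = -26, attained at (13, 0).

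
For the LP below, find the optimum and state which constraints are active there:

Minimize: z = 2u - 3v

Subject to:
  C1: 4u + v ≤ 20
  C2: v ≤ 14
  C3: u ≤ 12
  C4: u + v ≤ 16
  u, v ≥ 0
Optimal: u = 0, v = 14
Binding: C2, u ≥ 0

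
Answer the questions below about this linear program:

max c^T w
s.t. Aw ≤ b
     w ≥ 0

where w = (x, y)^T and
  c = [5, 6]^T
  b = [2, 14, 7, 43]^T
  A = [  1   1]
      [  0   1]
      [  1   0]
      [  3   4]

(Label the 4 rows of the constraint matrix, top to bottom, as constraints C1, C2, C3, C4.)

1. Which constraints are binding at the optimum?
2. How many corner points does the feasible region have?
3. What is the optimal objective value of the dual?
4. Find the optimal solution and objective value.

1. C1, x ≥ 0
2. 3
3. 12 (by strong duality, equal to the primal optimum)
4. x = 0, y = 2, z = 12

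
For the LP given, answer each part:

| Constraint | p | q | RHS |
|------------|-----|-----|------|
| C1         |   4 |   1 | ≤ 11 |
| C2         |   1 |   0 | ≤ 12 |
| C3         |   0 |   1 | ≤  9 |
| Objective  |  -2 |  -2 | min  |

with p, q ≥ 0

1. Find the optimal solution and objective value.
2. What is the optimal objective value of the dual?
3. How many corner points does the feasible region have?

1. p = 0.5, q = 9, z = -19
2. -19 (by strong duality, equal to the primal optimum)
3. 4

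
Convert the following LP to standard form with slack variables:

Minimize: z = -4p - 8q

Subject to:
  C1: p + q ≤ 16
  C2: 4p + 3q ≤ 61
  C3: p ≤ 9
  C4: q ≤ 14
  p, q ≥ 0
min z = -4p - 8q

s.t.
  p + q + s1 = 16
  4p + 3q + s2 = 61
  p + s3 = 9
  q + s4 = 14
  p, q, s1, s2, s3, s4 ≥ 0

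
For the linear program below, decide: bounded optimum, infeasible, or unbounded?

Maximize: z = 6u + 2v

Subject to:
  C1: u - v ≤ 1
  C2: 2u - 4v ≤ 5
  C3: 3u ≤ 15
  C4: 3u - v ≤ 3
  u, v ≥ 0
Feasible point: (0, 0) satisfies every constraint, so the LP is feasible.
Direction d = (0, 1): for each constraint row a, a·d ≤ 0 —
  (1)(0) + (-1)(1) = -1 ≤ 0
  (2)(0) + (-4)(1) = -4 ≤ 0
  (3)(0) + (0)(1) = 0 ≤ 0
  (3)(0) + (-1)(1) = -1 ≤ 0
and d ≥ 0, so (0, 0) + t·d stays feasible for every t ≥ 0. Along this ray z = 6u + 2v changes by 2 per unit t, so z → +∞.

The LP is unbounded; z can be made arbitrarily large.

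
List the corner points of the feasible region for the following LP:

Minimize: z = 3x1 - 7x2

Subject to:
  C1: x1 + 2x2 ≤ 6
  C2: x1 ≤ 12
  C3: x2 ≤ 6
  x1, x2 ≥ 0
Each vertex is the intersection of two constraint boundaries that also satisfies all remaining constraints:
  x1 = 0 and x2 = 0 → (0, 0)
  x1 + 2x2 = 6 and x2 = 0 → (6, 0)
  x1 + 2x2 = 6 and x1 = 0 → (0, 3)

Vertices: (0, 0), (6, 0), (0, 3)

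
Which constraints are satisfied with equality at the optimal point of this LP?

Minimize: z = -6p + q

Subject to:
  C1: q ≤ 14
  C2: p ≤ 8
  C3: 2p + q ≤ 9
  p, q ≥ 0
Optimal: p = 4.5, q = 0
Slack at optimum:
  C1: slack = 14
  C2: slack = 3.5
  C3: slack = 0 (binding)
  p ≥ 0: p = 4.5
  q ≥ 0: q = 0 (binding)
Binding constraints: C3, q ≥ 0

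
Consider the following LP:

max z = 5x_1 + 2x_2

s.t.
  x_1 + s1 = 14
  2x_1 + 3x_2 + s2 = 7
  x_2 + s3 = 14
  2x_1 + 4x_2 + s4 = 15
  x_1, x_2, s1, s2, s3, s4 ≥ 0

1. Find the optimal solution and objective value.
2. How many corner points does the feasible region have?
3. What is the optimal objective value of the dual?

1. x_1 = 3.5, x_2 = 0, z = 17.5
2. 3
3. 17.5 (by strong duality, equal to the primal optimum)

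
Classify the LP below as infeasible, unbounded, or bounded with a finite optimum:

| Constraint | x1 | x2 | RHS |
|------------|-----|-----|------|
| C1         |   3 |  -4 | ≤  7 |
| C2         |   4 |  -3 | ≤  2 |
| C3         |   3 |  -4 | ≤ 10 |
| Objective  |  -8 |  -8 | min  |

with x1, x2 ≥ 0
Feasible point: (0, 0) satisfies every constraint, so the LP is feasible.
Direction d = (0, 1): for each constraint row a, a·d ≤ 0 —
  (3)(0) + (-4)(1) = -4 ≤ 0
  (4)(0) + (-3)(1) = -3 ≤ 0
  (3)(0) + (-4)(1) = -4 ≤ 0
and d ≥ 0, so (0, 0) + t·d stays feasible for every t ≥ 0. Along this ray z = -8x1 - 8x2 changes by -8 per unit t, so z → −∞.

The LP is unbounded; z can be made arbitrarily small.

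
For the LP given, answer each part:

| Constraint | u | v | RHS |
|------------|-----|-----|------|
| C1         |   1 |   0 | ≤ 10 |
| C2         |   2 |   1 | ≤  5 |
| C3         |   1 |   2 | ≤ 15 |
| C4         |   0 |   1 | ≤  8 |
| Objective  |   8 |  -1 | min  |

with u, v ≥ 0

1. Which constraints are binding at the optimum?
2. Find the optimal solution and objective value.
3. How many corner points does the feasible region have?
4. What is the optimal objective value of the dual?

1. C2, u ≥ 0
2. u = 0, v = 5, z = -5
3. 3
4. -5 (by strong duality, equal to the primal optimum)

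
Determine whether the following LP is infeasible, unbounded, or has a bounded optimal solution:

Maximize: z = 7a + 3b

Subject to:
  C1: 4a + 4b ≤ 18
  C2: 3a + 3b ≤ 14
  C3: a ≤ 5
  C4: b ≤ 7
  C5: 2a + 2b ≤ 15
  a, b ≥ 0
The point (4.5, 0) satisfies every constraint, so the LP is feasible; the constraints give a ≤ 5 and b ≤ 7, which with a, b ≥ 0 keep the feasible region inside a bounded box. A feasible, bounded LP attains a finite optimum at a vertex.

Evaluating z = 7a + 3b at each vertex:
  (0, 0): z = 0
  (4.5, 0): z = 31.5
  (0, 4.5): z = 13.5

Feasible with finite optimum z* = 31.5 at (4.5, 0).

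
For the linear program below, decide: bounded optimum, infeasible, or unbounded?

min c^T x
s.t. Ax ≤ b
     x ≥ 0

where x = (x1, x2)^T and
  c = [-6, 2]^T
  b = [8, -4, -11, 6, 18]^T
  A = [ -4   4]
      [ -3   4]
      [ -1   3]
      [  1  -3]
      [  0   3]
One constraint requires x1 - 3x2 ≤ 6, while the constraint -x1 + 3x2 ≤ -11 is equivalent to x1 - 3x2 ≥ 11. Together they would need 11 ≤ x1 - 3x2 ≤ 6, which is impossible since 11 > 6. No point satisfies all constraints.

Infeasible: no point satisfies all constraints simultaneously.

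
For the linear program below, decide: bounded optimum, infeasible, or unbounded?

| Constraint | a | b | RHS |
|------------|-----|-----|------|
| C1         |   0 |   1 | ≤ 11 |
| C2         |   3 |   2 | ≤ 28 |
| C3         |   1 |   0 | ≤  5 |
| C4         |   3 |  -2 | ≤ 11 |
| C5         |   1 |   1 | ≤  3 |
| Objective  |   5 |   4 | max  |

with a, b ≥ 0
The point (3, 0) satisfies every constraint, so the LP is feasible; the constraints give a ≤ 5 and b ≤ 11, which with a, b ≥ 0 keep the feasible region inside a bounded box. A feasible, bounded LP attains a finite optimum at a vertex.

Evaluating z = 5a + 4b at each vertex:
  (0, 0): z = 0
  (3, 0): z = 15
  (0, 3): z = 12

Feasible with finite optimum z* = 15 at (3, 0).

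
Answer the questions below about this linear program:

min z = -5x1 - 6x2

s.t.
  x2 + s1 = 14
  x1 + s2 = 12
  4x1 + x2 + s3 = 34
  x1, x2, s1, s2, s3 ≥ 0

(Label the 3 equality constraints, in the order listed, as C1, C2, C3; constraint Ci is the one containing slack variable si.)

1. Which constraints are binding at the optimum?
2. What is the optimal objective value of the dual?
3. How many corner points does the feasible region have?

1. C1, C3
2. -109 (by strong duality, equal to the primal optimum)
3. 4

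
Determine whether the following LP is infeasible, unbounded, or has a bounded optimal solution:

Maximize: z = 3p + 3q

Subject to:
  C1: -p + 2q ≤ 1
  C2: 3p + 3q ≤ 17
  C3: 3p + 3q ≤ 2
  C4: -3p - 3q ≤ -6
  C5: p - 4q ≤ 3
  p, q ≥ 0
C3 requires 3p + 3q ≤ 2, while C4 (-3p - 3q ≤ -6) is equivalent to 3p + 3q ≥ 6. Together they would need 6 ≤ 3p + 3q ≤ 2, which is impossible since 6 > 2. No point satisfies all constraints.

Infeasible — the constraint set is empty.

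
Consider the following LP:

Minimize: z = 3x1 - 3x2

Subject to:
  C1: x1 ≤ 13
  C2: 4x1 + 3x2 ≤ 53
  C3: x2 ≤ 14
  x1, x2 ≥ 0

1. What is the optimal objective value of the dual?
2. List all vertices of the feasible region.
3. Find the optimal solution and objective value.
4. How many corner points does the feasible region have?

1. -42 (by strong duality, equal to the primal optimum)
2. (0, 0), (13, 0), (13, 0.3333), (2.75, 14), (0, 14)
3. x1 = 0, x2 = 14, z = -42
4. 5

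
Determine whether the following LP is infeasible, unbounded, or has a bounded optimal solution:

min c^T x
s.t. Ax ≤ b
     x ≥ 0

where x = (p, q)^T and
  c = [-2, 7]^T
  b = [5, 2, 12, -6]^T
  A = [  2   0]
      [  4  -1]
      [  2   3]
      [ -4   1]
One constraint requires 4p - q ≤ 2, while the constraint -4p + q ≤ -6 is equivalent to 4p - q ≥ 6. Together they would need 6 ≤ 4p - q ≤ 2, which is impossible since 6 > 2. No point satisfies all constraints.

Infeasible: no point satisfies all constraints simultaneously.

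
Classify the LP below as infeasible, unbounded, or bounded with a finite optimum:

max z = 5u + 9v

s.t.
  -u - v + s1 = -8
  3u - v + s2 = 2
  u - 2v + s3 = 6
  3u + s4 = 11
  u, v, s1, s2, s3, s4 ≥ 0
Feasible point: (0, 8) satisfies every constraint, so the LP is feasible.
Direction d = (0, 1): for each constraint row a, a·d ≤ 0 —
  (-1)(0) + (-1)(1) = -1 ≤ 0
  (3)(0) + (-1)(1) = -1 ≤ 0
  (1)(0) + (-2)(1) = -2 ≤ 0
  (3)(0) + (0)(1) = 0 ≤ 0
and d ≥ 0, so (0, 8) + t·d stays feasible for every t ≥ 0. Along this ray z = 5u + 9v changes by 9 per unit t, so z → +∞.

The LP is unbounded; z can be made arbitrarily large.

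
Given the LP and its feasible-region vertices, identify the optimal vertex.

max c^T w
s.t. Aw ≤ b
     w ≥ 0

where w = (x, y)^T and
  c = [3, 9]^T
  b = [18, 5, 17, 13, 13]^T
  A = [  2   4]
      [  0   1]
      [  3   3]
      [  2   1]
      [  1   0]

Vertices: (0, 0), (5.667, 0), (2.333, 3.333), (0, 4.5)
(0, 4.5) with z = 40.5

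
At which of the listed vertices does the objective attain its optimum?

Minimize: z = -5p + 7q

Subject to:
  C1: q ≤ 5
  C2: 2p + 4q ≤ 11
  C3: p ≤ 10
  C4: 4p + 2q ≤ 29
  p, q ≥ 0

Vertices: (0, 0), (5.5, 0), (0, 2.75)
Evaluating z = -5p + 7q at each vertex:
  (0, 0): z = 0
  (5.5, 0): z = -27.5
  (0, 2.75): z = 19.25

The smallest value is z = -27.5, attained at (5.5, 0).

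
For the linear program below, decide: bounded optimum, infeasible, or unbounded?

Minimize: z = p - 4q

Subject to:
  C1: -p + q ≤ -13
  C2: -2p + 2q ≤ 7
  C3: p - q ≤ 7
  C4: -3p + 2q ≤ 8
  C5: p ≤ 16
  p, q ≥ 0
C3 requires p - q ≤ 7, while C1 (-p + q ≤ -13) is equivalent to p - q ≥ 13. Together they would need 13 ≤ p - q ≤ 7, which is impossible since 13 > 7. No point satisfies all constraints.

The feasible region is empty; the LP is infeasible.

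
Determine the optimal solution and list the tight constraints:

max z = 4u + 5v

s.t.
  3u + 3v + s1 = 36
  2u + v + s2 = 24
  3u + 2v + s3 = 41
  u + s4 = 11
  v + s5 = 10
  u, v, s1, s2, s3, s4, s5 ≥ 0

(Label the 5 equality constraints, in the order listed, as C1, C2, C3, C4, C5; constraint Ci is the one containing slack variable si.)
Optimal: u = 2, v = 10
Binding: C1, C5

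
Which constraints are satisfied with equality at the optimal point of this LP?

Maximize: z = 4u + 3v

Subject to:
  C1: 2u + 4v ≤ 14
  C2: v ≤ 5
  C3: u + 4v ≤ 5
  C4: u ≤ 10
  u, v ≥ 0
Optimal: u = 5, v = 0
Binding: C3, v ≥ 0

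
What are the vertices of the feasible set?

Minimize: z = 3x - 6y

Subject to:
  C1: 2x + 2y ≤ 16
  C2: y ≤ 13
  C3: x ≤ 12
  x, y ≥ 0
Each vertex is the intersection of two constraint boundaries that also satisfies all remaining constraints:
  x = 0 and y = 0 → (0, 0)
  2x + 2y = 16 and y = 0 → (8, 0)
  2x + 2y = 16 and x = 0 → (0, 8)

Vertices: (0, 0), (8, 0), (0, 8)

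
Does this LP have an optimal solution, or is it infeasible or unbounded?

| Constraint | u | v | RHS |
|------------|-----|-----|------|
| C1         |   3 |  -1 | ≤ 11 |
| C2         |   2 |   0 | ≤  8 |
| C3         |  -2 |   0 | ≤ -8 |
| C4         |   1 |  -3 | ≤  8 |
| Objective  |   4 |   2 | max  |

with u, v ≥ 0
Feasible point: (4, 1) satisfies every constraint, so the LP is feasible.
Direction d = (0, 1): for each constraint row a, a·d ≤ 0 —
  (3)(0) + (-1)(1) = -1 ≤ 0
  (2)(0) + (0)(1) = 0 ≤ 0
  (-2)(0) + (0)(1) = 0 ≤ 0
  (1)(0) + (-3)(1) = -3 ≤ 0
and d ≥ 0, so (4, 1) + t·d stays feasible for every t ≥ 0. Along this ray z = 4u + 2v changes by 2 per unit t, so z → +∞.

Unbounded — the objective can increase without bound over the feasible region.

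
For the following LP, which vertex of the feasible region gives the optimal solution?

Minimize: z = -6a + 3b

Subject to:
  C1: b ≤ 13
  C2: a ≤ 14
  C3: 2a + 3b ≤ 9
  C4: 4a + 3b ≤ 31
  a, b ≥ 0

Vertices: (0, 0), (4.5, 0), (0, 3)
Evaluating z = -6a + 3b at each vertex:
  (0, 0): z = 0
  (4.5, 0): z = -27
  (0, 3): z = 9

The smallest value is z = -27, attained at (4.5, 0).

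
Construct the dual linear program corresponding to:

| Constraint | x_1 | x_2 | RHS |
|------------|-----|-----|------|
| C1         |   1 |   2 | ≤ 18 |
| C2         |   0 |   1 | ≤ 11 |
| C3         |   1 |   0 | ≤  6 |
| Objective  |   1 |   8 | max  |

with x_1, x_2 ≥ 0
Minimize: z = 18y1 + 11y2 + 6y3

Subject to:
  C1: -y1 - y3 ≤ -1
  C2: -2y1 - y2 ≤ -8
  y1, y2, y3 ≥ 0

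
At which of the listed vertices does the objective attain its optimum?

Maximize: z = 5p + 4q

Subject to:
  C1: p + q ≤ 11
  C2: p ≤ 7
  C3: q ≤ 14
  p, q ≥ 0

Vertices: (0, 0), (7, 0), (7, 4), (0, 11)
(7, 4) with z = 51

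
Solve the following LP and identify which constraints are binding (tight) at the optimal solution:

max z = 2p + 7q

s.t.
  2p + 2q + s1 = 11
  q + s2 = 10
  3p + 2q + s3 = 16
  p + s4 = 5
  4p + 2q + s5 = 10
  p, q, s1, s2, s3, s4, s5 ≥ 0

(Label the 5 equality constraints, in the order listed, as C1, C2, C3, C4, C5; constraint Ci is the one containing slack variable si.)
Optimal: p = 0, q = 5
Binding: C5, p ≥ 0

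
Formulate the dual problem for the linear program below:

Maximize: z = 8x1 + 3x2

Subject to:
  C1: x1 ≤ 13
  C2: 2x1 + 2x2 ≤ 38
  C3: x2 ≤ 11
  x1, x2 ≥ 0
Minimize: z = 13y1 + 38y2 + 11y3

Subject to:
  C1: -y1 - 2y2 ≤ -8
  C2: -2y2 - y3 ≤ -3
  y1, y2, y3 ≥ 0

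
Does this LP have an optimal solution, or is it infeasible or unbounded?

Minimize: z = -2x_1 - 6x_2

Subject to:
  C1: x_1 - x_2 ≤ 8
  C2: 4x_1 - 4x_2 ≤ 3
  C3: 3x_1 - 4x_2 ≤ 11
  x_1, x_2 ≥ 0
Feasible point: (0, 0) satisfies every constraint, so the LP is feasible.
Direction d = (0, 1): for each constraint row a, a·d ≤ 0 —
  (1)(0) + (-1)(1) = -1 ≤ 0
  (4)(0) + (-4)(1) = -4 ≤ 0
  (3)(0) + (-4)(1) = -4 ≤ 0
and d ≥ 0, so (0, 0) + t·d stays feasible for every t ≥ 0. Along this ray z = -2x_1 - 6x_2 changes by -6 per unit t, so z → −∞.

Unbounded: there is a feasible ray along which z → −∞.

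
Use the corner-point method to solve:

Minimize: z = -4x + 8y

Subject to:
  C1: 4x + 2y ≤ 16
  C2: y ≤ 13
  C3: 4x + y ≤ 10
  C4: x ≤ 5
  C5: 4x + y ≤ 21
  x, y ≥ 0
x = 2.5, y = 0, z = -10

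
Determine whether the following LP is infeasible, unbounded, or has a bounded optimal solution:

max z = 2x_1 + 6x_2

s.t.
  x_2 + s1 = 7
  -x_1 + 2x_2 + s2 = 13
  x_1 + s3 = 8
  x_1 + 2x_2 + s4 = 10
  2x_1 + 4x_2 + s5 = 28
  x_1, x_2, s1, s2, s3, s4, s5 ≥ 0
The point (0, 5) satisfies every constraint, so the LP is feasible; the constraints give x_1 ≤ 8 and x_2 ≤ 7, which with x_1, x_2 ≥ 0 keep the feasible region inside a bounded box. A feasible, bounded LP attains a finite optimum at a vertex.

Evaluating z = 2x_1 + 6x_2 at each vertex:
  (0, 0): z = 0
  (8, 0): z = 16
  (8, 1): z = 22
  (0, 5): z = 30

Bounded optimum: z* = 30 at (0, 5).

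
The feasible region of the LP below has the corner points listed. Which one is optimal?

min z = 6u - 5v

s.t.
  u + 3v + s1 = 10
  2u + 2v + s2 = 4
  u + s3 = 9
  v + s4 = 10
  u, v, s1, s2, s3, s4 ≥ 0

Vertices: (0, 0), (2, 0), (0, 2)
(0, 2) with z = -10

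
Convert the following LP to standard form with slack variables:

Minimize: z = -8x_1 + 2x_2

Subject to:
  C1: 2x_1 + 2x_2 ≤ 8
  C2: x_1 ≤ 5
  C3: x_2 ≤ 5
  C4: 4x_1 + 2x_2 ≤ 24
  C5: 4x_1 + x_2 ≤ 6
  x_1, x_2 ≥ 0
min z = -8x_1 + 2x_2

s.t.
  2x_1 + 2x_2 + s1 = 8
  x_1 + s2 = 5
  x_2 + s3 = 5
  4x_1 + 2x_2 + s4 = 24
  4x_1 + x_2 + s5 = 6
  x_1, x_2, s1, s2, s3, s4, s5 ≥ 0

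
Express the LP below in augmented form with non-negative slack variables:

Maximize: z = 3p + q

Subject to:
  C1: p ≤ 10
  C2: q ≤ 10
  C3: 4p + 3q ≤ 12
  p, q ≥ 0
max z = 3p + q

s.t.
  p + s1 = 10
  q + s2 = 10
  4p + 3q + s3 = 12
  p, q, s1, s2, s3 ≥ 0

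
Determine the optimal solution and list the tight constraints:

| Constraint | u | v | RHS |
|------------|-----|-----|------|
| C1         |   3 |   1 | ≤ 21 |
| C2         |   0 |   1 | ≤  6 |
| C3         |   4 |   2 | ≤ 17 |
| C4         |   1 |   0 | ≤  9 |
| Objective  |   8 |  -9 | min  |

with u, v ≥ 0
Optimal: u = 0, v = 6
Slack at optimum:
  C1: slack = 15
  C2: slack = 0 (binding)
  C3: slack = 5
  C4: slack = 9
  u ≥ 0: u = 0 (binding)
  v ≥ 0: v = 6
Binding constraints: C2, u ≥ 0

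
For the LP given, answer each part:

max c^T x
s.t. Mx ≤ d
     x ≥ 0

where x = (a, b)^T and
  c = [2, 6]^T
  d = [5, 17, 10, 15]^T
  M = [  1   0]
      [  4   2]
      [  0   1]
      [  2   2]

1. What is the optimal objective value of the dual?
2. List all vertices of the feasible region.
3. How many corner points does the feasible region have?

1. 45 (by strong duality, equal to the primal optimum)
2. (0, 0), (4.25, 0), (1, 6.5), (0, 7.5)
3. 4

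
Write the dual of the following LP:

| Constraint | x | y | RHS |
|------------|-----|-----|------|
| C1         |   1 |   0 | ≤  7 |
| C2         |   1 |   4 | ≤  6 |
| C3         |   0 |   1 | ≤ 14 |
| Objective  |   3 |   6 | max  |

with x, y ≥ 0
Minimize: z = 7y1 + 6y2 + 14y3

Subject to:
  C1: -y1 - y2 ≤ -3
  C2: -4y2 - y3 ≤ -6
  y1, y2, y3 ≥ 0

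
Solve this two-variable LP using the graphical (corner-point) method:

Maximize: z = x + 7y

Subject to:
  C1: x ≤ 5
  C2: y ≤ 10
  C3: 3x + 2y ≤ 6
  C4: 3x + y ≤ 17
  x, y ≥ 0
x = 0, y = 3, z = 21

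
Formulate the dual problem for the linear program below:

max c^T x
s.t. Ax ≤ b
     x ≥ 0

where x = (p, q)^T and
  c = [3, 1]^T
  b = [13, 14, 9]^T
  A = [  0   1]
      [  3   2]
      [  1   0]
Minimize: z = 13y1 + 14y2 + 9y3

Subject to:
  C1: -3y2 - y3 ≤ -3
  C2: -y1 - 2y2 ≤ -1
  y1, y2, y3 ≥ 0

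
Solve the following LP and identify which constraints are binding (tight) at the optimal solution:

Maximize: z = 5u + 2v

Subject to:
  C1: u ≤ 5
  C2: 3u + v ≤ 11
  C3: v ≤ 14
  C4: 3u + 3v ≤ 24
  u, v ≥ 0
Optimal: u = 1.5, v = 6.5
Binding: C2, C4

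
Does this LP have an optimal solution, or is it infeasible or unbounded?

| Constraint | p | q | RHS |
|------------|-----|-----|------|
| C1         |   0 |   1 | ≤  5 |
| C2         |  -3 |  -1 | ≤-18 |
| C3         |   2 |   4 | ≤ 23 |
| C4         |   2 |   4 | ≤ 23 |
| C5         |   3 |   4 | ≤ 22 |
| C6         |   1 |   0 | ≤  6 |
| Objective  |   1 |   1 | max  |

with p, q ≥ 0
The point (6, 1) satisfies every constraint, so the LP is feasible; the constraints give p ≤ 6 and q ≤ 5, which with p, q ≥ 0 keep the feasible region inside a bounded box. A feasible, bounded LP attains a finite optimum at a vertex.

Evaluating z = p + q at each vertex:
  (6, 0): z = 6
  (6, 1): z = 7
  (5.556, 1.333): z = 6.889

Bounded optimum: z* = 7 at (6, 1).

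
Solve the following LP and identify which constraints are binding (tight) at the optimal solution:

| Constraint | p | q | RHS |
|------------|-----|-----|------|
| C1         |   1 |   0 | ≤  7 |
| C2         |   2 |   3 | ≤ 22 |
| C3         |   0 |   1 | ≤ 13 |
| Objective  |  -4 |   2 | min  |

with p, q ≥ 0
Optimal: p = 7, q = 0
Slack at optimum:
  C1: slack = 0 (binding)
  C2: slack = 8
  C3: slack = 13
  p ≥ 0: p = 7
  q ≥ 0: q = 0 (binding)
Binding constraints: C1, q ≥ 0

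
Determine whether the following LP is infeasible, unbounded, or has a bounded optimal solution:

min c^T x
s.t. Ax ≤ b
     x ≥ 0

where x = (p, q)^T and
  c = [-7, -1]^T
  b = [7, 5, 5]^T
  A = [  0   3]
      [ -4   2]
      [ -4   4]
Feasible point: (0, 0) satisfies every constraint, so the LP is feasible.
Direction d = (1, 0): for each constraint row a, a·d ≤ 0 —
  (0)(1) + (3)(0) = 0 ≤ 0
  (-4)(1) + (2)(0) = -4 ≤ 0
  (-4)(1) + (4)(0) = -4 ≤ 0
and d ≥ 0, so (0, 0) + t·d stays feasible for every t ≥ 0. Along this ray z = -7p - q changes by -7 per unit t, so z → −∞.

The LP is unbounded; z can be made arbitrarily small.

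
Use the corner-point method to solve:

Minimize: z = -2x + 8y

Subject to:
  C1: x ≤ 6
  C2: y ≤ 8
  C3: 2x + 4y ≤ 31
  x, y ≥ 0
Each vertex is the intersection of two constraint boundaries that also satisfies all remaining constraints:
  x = 0 and y = 0 → (0, 0)
  x = 6 and y = 0 → (6, 0)
  x = 6 and 2x + 4y = 31 → (6, 4.75)
  2x + 4y = 31 and x = 0 → (0, 7.75)

Evaluating z = -2x + 8y at each vertex:
  (0, 0): z = 0
  (6, 0): z = -12
  (6, 4.75): z = 26
  (0, 7.75): z = 62

The minimum is at (6, 0) with z = -12.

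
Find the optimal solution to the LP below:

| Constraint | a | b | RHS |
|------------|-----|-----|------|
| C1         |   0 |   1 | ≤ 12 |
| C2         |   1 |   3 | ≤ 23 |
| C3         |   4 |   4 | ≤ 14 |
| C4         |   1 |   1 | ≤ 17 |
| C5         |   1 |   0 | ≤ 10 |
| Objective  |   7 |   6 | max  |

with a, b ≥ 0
a = 3.5, b = 0, z = 24.5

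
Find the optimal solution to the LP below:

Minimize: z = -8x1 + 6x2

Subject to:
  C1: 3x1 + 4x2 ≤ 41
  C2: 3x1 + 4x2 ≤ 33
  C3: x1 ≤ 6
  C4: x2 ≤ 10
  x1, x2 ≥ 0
Each vertex is the intersection of two constraint boundaries that also satisfies all remaining constraints:
  x1 = 0 and x2 = 0 → (0, 0)
  x1 = 6 and x2 = 0 → (6, 0)
  3x1 + 4x2 = 33 and x1 = 6 → (6, 3.75)
  3x1 + 4x2 = 33 and x1 = 0 → (0, 8.25)

Evaluating z = -8x1 + 6x2 at each vertex:
  (0, 0): z = 0
  (6, 0): z = -48
  (6, 3.75): z = -25.5
  (0, 8.25): z = 49.5

The minimum is at (6, 0) with z = -48.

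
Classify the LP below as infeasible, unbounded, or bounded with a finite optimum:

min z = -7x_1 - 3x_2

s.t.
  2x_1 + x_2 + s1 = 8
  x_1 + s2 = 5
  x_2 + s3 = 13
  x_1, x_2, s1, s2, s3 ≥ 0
The point (4, 0) satisfies every constraint, so the LP is feasible; the constraints give x_1 ≤ 5 and x_2 ≤ 13, which with x_1, x_2 ≥ 0 keep the feasible region inside a bounded box. A feasible, bounded LP attains a finite optimum at a vertex.

Evaluating z = -7x_1 - 3x_2 at each vertex:
  (0, 0): z = 0
  (4, 0): z = -28
  (0, 8): z = -24

Feasible with finite optimum z* = -28 at (4, 0).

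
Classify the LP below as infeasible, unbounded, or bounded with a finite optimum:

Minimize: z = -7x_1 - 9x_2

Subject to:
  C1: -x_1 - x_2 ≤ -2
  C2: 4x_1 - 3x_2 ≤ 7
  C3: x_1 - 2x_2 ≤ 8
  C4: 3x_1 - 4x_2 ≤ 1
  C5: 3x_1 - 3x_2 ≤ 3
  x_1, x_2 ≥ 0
Feasible point: (0, 2) satisfies every constraint, so the LP is feasible.
Direction d = (0, 1): for each constraint row a, a·d ≤ 0 —
  (-1)(0) + (-1)(1) = -1 ≤ 0
  (4)(0) + (-3)(1) = -3 ≤ 0
  (1)(0) + (-2)(1) = -2 ≤ 0
  (3)(0) + (-4)(1) = -4 ≤ 0
  (3)(0) + (-3)(1) = -3 ≤ 0
and d ≥ 0, so (0, 2) + t·d stays feasible for every t ≥ 0. Along this ray z = -7x_1 - 9x_2 changes by -9 per unit t, so z → −∞.

Unbounded — the objective can decrease without bound over the feasible region.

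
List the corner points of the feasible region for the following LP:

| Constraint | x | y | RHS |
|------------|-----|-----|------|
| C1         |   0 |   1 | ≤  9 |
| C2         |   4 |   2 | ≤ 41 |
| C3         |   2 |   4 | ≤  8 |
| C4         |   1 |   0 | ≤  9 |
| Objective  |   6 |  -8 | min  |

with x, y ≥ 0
Each vertex is the intersection of two constraint boundaries that also satisfies all remaining constraints:
  x = 0 and y = 0 → (0, 0)
  2x + 4y = 8 and y = 0 → (4, 0)
  2x + 4y = 8 and x = 0 → (0, 2)

Vertices: (0, 0), (4, 0), (0, 2)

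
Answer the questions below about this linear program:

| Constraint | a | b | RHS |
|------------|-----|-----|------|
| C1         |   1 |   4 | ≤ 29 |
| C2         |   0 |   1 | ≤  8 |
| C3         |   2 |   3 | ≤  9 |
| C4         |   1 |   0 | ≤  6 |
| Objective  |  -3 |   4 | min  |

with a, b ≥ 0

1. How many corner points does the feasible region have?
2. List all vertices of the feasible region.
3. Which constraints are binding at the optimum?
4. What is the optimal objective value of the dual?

1. 3
2. (0, 0), (4.5, 0), (0, 3)
3. C3, b ≥ 0
4. -13.5 (by strong duality, equal to the primal optimum)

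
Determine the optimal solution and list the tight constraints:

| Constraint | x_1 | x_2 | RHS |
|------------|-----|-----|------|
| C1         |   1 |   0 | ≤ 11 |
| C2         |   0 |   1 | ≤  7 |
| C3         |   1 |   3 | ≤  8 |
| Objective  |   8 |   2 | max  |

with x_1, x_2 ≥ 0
Optimal: x_1 = 8, x_2 = 0
Slack at optimum:
  C1: slack = 3
  C2: slack = 7
  C3: slack = 0 (binding)
  x_1 ≥ 0: x_1 = 8
  x_2 ≥ 0: x_2 = 0 (binding)
Binding constraints: C3, x_2 ≥ 0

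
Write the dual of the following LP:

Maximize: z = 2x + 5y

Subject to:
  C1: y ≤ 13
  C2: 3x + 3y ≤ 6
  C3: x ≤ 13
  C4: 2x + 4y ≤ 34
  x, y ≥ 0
Minimize: z = 13y1 + 6y2 + 13y3 + 34y4

Subject to:
  C1: -3y2 - y3 - 2y4 ≤ -2
  C2: -y1 - 3y2 - 4y4 ≤ -5
  y1, y2, y3, y4 ≥ 0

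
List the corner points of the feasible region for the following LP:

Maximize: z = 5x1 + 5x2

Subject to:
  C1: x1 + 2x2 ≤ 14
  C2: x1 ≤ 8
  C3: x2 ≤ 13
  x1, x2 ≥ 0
Each vertex is the intersection of two constraint boundaries that also satisfies all remaining constraints:
  x1 = 0 and x2 = 0 → (0, 0)
  x1 = 8 and x2 = 0 → (8, 0)
  x1 + 2x2 = 14 and x1 = 8 → (8, 3)
  x1 + 2x2 = 14 and x1 = 0 → (0, 7)

Vertices: (0, 0), (8, 0), (8, 3), (0, 7)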